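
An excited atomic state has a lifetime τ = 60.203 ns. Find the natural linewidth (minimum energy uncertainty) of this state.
5.467 neV

Using the energy-time uncertainty principle:
ΔEΔt ≥ ℏ/2

The lifetime τ represents the time uncertainty Δt.
The natural linewidth (minimum energy uncertainty) is:

ΔE = ℏ/(2τ)
ΔE = (1.055e-34 J·s) / (2 × 6.020e-08 s)
ΔE = 8.758e-28 J = 5.467 neV

This natural linewidth limits the precision of spectroscopic measurements.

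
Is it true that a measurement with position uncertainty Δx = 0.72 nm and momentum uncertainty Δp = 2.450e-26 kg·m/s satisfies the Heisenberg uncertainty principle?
No, it violates the uncertainty principle (impossible measurement).

Calculate the product ΔxΔp:
ΔxΔp = (7.200e-10 m) × (2.450e-26 kg·m/s)
ΔxΔp = 1.764e-35 J·s

Compare to the minimum allowed value ℏ/2:
ℏ/2 = 5.273e-35 J·s

Since ΔxΔp = 1.764e-35 J·s < 5.273e-35 J·s = ℏ/2,
the measurement violates the uncertainty principle.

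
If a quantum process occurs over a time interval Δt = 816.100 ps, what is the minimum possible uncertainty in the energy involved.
403.267 neV

Using the energy-time uncertainty principle:
ΔEΔt ≥ ℏ/2

The minimum uncertainty in energy is:
ΔE_min = ℏ/(2Δt)
ΔE_min = (1.055e-34 J·s) / (2 × 8.161e-10 s)
ΔE_min = 6.461e-26 J = 403.267 neV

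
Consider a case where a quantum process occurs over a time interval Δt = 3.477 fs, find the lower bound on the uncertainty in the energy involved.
94.652 meV

Using the energy-time uncertainty principle:
ΔEΔt ≥ ℏ/2

The minimum uncertainty in energy is:
ΔE_min = ℏ/(2Δt)
ΔE_min = (1.055e-34 J·s) / (2 × 3.477e-15 s)
ΔE_min = 1.516e-20 J = 94.652 meV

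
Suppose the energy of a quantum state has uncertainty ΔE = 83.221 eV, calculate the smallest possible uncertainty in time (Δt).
3.955 as

Using the energy-time uncertainty principle:
ΔEΔt ≥ ℏ/2

The minimum uncertainty in time is:
Δt_min = ℏ/(2ΔE)
Δt_min = (1.055e-34 J·s) / (2 × 1.333e-17 J)
Δt_min = 3.955e-18 s = 3.955 as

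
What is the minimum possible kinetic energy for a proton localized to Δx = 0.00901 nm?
63.901 meV

Localizing a particle requires giving it sufficient momentum uncertainty:

1. From uncertainty principle: Δp ≥ ℏ/(2Δx)
   Δp_min = (1.055e-34 J·s) / (2 × 9.010e-12 m)
   Δp_min = 5.852e-24 kg·m/s

2. This momentum uncertainty corresponds to kinetic energy:
   KE ≈ (Δp)²/(2m) = (5.852e-24)²/(2 × 1.673e-27 kg)
   KE = 1.024e-20 J = 63.901 meV

Tighter localization requires more energy.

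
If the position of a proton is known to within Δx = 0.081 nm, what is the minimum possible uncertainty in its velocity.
389.192 m/s

Using the Heisenberg uncertainty principle and Δp = mΔv:
ΔxΔp ≥ ℏ/2
Δx(mΔv) ≥ ℏ/2

The minimum uncertainty in velocity is:
Δv_min = ℏ/(2mΔx)
Δv_min = (1.055e-34 J·s) / (2 × 1.673e-27 kg × 8.100e-11 m)
Δv_min = 3.892e+02 m/s = 389.192 m/s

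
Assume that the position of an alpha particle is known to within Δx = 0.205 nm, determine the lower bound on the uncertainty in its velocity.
38.710 m/s

Using the Heisenberg uncertainty principle and Δp = mΔv:
ΔxΔp ≥ ℏ/2
Δx(mΔv) ≥ ℏ/2

The minimum uncertainty in velocity is:
Δv_min = ℏ/(2mΔx)
Δv_min = (1.055e-34 J·s) / (2 × 6.645e-27 kg × 2.050e-10 m)
Δv_min = 3.871e+01 m/s = 38.710 m/s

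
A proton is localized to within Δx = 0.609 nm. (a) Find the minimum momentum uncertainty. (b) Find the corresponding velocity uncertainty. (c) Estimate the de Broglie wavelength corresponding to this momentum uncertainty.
(a) Δp_min = 8.658 × 10^-26 kg·m/s
(b) Δv_min = 51.764 m/s
(c) λ_dB = 7.653 nm

Step-by-step:

(a) From the uncertainty principle:
Δp_min = ℏ/(2Δx) = (1.055e-34 J·s)/(2 × 6.090e-10 m) = 8.658e-26 kg·m/s

(b) The velocity uncertainty:
Δv = Δp/m = (8.658e-26 kg·m/s)/(1.673e-27 kg) = 5.176e+01 m/s = 51.764 m/s

(c) The de Broglie wavelength for this momentum:
λ = h/p = (6.626e-34 J·s)/(8.658e-26 kg·m/s) = 7.653e-09 m = 7.653 nm

Note: The de Broglie wavelength is comparable to the localization size, as expected from wave-particle duality.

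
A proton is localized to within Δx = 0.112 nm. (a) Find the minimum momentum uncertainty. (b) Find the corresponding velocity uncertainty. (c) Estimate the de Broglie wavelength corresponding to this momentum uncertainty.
(a) Δp_min = 4.708 × 10^-25 kg·m/s
(b) Δv_min = 281.469 m/s
(c) λ_dB = 1.407 nm

Step-by-step:

(a) From the uncertainty principle:
Δp_min = ℏ/(2Δx) = (1.055e-34 J·s)/(2 × 1.120e-10 m) = 4.708e-25 kg·m/s

(b) The velocity uncertainty:
Δv = Δp/m = (4.708e-25 kg·m/s)/(1.673e-27 kg) = 2.815e+02 m/s = 281.469 m/s

(c) The de Broglie wavelength for this momentum:
λ = h/p = (6.626e-34 J·s)/(4.708e-25 kg·m/s) = 1.407e-09 m = 1.407 nm

Note: The de Broglie wavelength is comparable to the localization size, as expected from wave-particle duality.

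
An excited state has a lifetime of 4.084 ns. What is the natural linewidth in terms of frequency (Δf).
19.485 MHz

Using the energy-time uncertainty principle and E = hf:
ΔEΔt ≥ ℏ/2
hΔf·Δt ≥ ℏ/2

The minimum frequency uncertainty is:
Δf = ℏ/(2hτ) = 1/(4πτ)
Δf = 1/(4π × 4.084e-09 s)
Δf = 1.949e+07 Hz = 19.485 MHz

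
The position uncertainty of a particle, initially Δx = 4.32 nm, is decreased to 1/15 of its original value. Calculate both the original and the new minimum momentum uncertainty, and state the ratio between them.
Original Δp_min = 1.221 × 10^-26 kg·m/s; new Δp'_min = 1.831 × 10^-25 kg·m/s; ratio Δp'_min/Δp_min = 15.

From the uncertainty principle ΔxΔp ≥ ℏ/2, the minimum momentum uncertainty is Δp_min = ℏ/(2Δx).

Original (Δx = 4.32 nm = 4.320e-09 m):
Δp_min = (1.055e-34 J·s)/(2 × 4.320e-09 m) = 1.221e-26 kg·m/s

When Δx → (1/15)Δx:
Δp'_min = ℏ/(2 × (1/15)Δx) = 15 × ℏ/(2Δx) = 15 × Δp_min
Δp'_min = 15 × 1.221e-26 kg·m/s = 1.831e-25 kg·m/s

Since Δp_min ∝ 1/Δx, when Δx is decreased to 1/15 of its original value, Δp_min increases to 15 times its original value.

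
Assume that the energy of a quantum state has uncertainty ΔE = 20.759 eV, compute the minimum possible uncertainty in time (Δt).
15.854 as

Using the energy-time uncertainty principle:
ΔEΔt ≥ ℏ/2

The minimum uncertainty in time is:
Δt_min = ℏ/(2ΔE)
Δt_min = (1.055e-34 J·s) / (2 × 3.326e-18 J)
Δt_min = 1.585e-17 s = 15.854 as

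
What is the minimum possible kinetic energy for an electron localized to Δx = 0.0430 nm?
5.151 eV

Localizing a particle requires giving it sufficient momentum uncertainty:

1. From uncertainty principle: Δp ≥ ℏ/(2Δx)
   Δp_min = (1.055e-34 J·s) / (2 × 4.300e-11 m)
   Δp_min = 1.226e-24 kg·m/s

2. This momentum uncertainty corresponds to kinetic energy:
   KE ≈ (Δp)²/(2m) = (1.226e-24)²/(2 × 9.109e-31 kg)
   KE = 8.253e-19 J = 5.151 eV

Tighter localization requires more energy.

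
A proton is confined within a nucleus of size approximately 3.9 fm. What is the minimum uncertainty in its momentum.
1.352 × 10^-20 kg·m/s

Using the Heisenberg uncertainty principle:
ΔxΔp ≥ ℏ/2

With Δx ≈ L = 3.900e-15 m (the confinement size):
Δp_min = ℏ/(2Δx)
Δp_min = (1.055e-34 J·s) / (2 × 3.900e-15 m)
Δp_min = 1.352e-20 kg·m/s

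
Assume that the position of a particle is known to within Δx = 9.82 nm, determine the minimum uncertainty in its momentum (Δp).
5.370 × 10^-27 kg·m/s

Using the Heisenberg uncertainty principle:
ΔxΔp ≥ ℏ/2

The minimum uncertainty in momentum is:
Δp_min = ℏ/(2Δx)
Δp_min = (1.055e-34 J·s) / (2 × 9.820e-09 m)
Δp_min = 5.370e-27 kg·m/s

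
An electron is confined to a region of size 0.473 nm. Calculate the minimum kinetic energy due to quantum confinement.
42.574 meV

Using the uncertainty principle:

1. Position uncertainty: Δx ≈ 4.730e-10 m
2. Minimum momentum uncertainty: Δp = ℏ/(2Δx) = 1.115e-25 kg·m/s
3. Minimum kinetic energy:
   KE = (Δp)²/(2m) = (1.115e-25)²/(2 × 9.109e-31 kg)
   KE = 6.821e-21 J = 42.574 meV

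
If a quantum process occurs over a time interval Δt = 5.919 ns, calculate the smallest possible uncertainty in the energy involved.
55.602 neV

Using the energy-time uncertainty principle:
ΔEΔt ≥ ℏ/2

The minimum uncertainty in energy is:
ΔE_min = ℏ/(2Δt)
ΔE_min = (1.055e-34 J·s) / (2 × 5.919e-09 s)
ΔE_min = 8.908e-27 J = 55.602 neV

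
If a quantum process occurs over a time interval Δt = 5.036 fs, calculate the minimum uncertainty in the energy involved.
65.351 meV

Using the energy-time uncertainty principle:
ΔEΔt ≥ ℏ/2

The minimum uncertainty in energy is:
ΔE_min = ℏ/(2Δt)
ΔE_min = (1.055e-34 J·s) / (2 × 5.036e-15 s)
ΔE_min = 1.047e-20 J = 65.351 meV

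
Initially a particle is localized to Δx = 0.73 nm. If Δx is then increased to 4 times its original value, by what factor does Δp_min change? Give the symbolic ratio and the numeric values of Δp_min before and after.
Original Δp_min = 7.223 × 10^-26 kg·m/s; new Δp'_min = 1.806 × 10^-26 kg·m/s; ratio Δp'_min/Δp_min = 1/4.

From the uncertainty principle ΔxΔp ≥ ℏ/2, the minimum momentum uncertainty is Δp_min = ℏ/(2Δx).

Original (Δx = 0.73 nm = 7.300e-10 m):
Δp_min = (1.055e-34 J·s)/(2 × 7.300e-10 m) = 7.223e-26 kg·m/s

When Δx → 4Δx:
Δp'_min = ℏ/(2 × 4Δx) = (1/4) × ℏ/(2Δx) = (1/4) × Δp_min
Δp'_min = 1/4 × 7.223e-26 kg·m/s = 1.806e-26 kg·m/s

Since Δp_min ∝ 1/Δx, when Δx is increased to 4 times its original value, Δp_min decreases to 1/4 of its original value.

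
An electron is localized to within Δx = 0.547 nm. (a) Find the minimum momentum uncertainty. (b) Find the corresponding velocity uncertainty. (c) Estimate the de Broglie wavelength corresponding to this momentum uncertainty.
(a) Δp_min = 9.640 × 10^-26 kg·m/s
(b) Δv_min = 105.821 km/s
(c) λ_dB = 6.874 nm

Step-by-step:

(a) From the uncertainty principle:
Δp_min = ℏ/(2Δx) = (1.055e-34 J·s)/(2 × 5.470e-10 m) = 9.640e-26 kg·m/s

(b) The velocity uncertainty:
Δv = Δp/m = (9.640e-26 kg·m/s)/(9.109e-31 kg) = 1.058e+05 m/s = 105.821 km/s

(c) The de Broglie wavelength for this momentum:
λ = h/p = (6.626e-34 J·s)/(9.640e-26 kg·m/s) = 6.874e-09 m = 6.874 nm

Note: The de Broglie wavelength is comparable to the localization size, as expected from wave-particle duality.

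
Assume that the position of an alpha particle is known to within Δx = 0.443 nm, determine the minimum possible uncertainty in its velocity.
17.913 m/s

Using the Heisenberg uncertainty principle and Δp = mΔv:
ΔxΔp ≥ ℏ/2
Δx(mΔv) ≥ ℏ/2

The minimum uncertainty in velocity is:
Δv_min = ℏ/(2mΔx)
Δv_min = (1.055e-34 J·s) / (2 × 6.645e-27 kg × 4.430e-10 m)
Δv_min = 1.791e+01 m/s = 17.913 m/s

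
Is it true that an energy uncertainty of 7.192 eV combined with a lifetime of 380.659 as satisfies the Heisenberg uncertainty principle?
Yes, it satisfies the uncertainty relation.

Calculate the product ΔEΔt:
ΔE = 7.192 eV = 1.152e-18 J
ΔEΔt = (1.152e-18 J) × (3.807e-16 s)
ΔEΔt = 4.386e-34 J·s

Compare to the minimum allowed value ℏ/2:
ℏ/2 = 5.273e-35 J·s

Since ΔEΔt = 4.386e-34 J·s ≥ 5.273e-35 J·s = ℏ/2,
this satisfies the uncertainty relation.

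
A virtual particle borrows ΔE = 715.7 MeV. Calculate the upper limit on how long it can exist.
4.598 × 10^-25 s

Using the energy-time uncertainty principle:
ΔEΔt ≥ ℏ/2

For a virtual particle borrowing energy ΔE, the maximum lifetime is:
Δt_max = ℏ/(2ΔE)

Converting energy:
ΔE = 715.7 MeV = 1.147e-10 J

Δt_max = (1.055e-34 J·s) / (2 × 1.147e-10 J)
Δt_max = 4.598e-25 s = 4.598 × 10^-25 s

Virtual particles with higher borrowed energy exist for shorter times.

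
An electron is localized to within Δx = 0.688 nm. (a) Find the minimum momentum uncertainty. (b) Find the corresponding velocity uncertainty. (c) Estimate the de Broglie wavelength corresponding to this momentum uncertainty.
(a) Δp_min = 7.664 × 10^-26 kg·m/s
(b) Δv_min = 84.133 km/s
(c) λ_dB = 8.646 nm

Step-by-step:

(a) From the uncertainty principle:
Δp_min = ℏ/(2Δx) = (1.055e-34 J·s)/(2 × 6.880e-10 m) = 7.664e-26 kg·m/s

(b) The velocity uncertainty:
Δv = Δp/m = (7.664e-26 kg·m/s)/(9.109e-31 kg) = 8.413e+04 m/s = 84.133 km/s

(c) The de Broglie wavelength for this momentum:
λ = h/p = (6.626e-34 J·s)/(7.664e-26 kg·m/s) = 8.646e-09 m = 8.646 nm

Note: The de Broglie wavelength is comparable to the localization size, as expected from wave-particle duality.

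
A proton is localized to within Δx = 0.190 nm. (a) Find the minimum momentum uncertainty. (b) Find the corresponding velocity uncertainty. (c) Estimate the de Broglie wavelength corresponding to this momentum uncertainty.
(a) Δp_min = 2.775 × 10^-25 kg·m/s
(b) Δv_min = 165.918 m/s
(c) λ_dB = 2.388 nm

Step-by-step:

(a) From the uncertainty principle:
Δp_min = ℏ/(2Δx) = (1.055e-34 J·s)/(2 × 1.900e-10 m) = 2.775e-25 kg·m/s

(b) The velocity uncertainty:
Δv = Δp/m = (2.775e-25 kg·m/s)/(1.673e-27 kg) = 1.659e+02 m/s = 165.918 m/s

(c) The de Broglie wavelength for this momentum:
λ = h/p = (6.626e-34 J·s)/(2.775e-25 kg·m/s) = 2.388e-09 m = 2.388 nm

Note: The de Broglie wavelength is comparable to the localization size, as expected from wave-particle duality.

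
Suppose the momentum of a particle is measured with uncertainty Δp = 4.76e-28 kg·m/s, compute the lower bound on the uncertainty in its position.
110.774 nm

Using the Heisenberg uncertainty principle:
ΔxΔp ≥ ℏ/2

The minimum uncertainty in position is:
Δx_min = ℏ/(2Δp)
Δx_min = (1.055e-34 J·s) / (2 × 4.760e-28 kg·m/s)
Δx_min = 1.108e-07 m = 110.774 nm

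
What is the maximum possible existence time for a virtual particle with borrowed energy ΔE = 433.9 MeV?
7.585 × 10^-25 s

Using the energy-time uncertainty principle:
ΔEΔt ≥ ℏ/2

For a virtual particle borrowing energy ΔE, the maximum lifetime is:
Δt_max = ℏ/(2ΔE)

Converting energy:
ΔE = 433.9 MeV = 6.952e-11 J

Δt_max = (1.055e-34 J·s) / (2 × 6.952e-11 J)
Δt_max = 7.585e-25 s = 7.585 × 10^-25 s

Virtual particles with higher borrowed energy exist for shorter times.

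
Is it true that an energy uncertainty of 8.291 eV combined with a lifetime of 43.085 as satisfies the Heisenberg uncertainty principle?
Yes, it satisfies the uncertainty relation.

Calculate the product ΔEΔt:
ΔE = 8.291 eV = 1.328e-18 J
ΔEΔt = (1.328e-18 J) × (4.309e-17 s)
ΔEΔt = 5.723e-35 J·s

Compare to the minimum allowed value ℏ/2:
ℏ/2 = 5.273e-35 J·s

Since ΔEΔt = 5.723e-35 J·s ≥ 5.273e-35 J·s = ℏ/2,
this satisfies the uncertainty relation.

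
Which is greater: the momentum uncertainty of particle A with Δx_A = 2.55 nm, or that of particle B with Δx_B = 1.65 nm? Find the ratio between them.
Particle B has the larger minimum momentum uncertainty, by a factor of 1.55.

For each particle, the minimum momentum uncertainty is Δp_min = ℏ/(2Δx):

Particle A: Δp_A = ℏ/(2×2.550e-09 m) = 2.068e-26 kg·m/s
Particle B: Δp_B = ℏ/(2×1.650e-09 m) = 3.196e-26 kg·m/s

Ratio: Δp_B/Δp_A = 1.55

Since Δp_min ∝ 1/Δx, the particle with smaller position uncertainty (B) has larger momentum uncertainty.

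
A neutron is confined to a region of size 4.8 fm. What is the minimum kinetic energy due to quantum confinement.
224.840 keV

Using the uncertainty principle:

1. Position uncertainty: Δx ≈ 4.800e-15 m
2. Minimum momentum uncertainty: Δp = ℏ/(2Δx) = 1.099e-20 kg·m/s
3. Minimum kinetic energy:
   KE = (Δp)²/(2m) = (1.099e-20)²/(2 × 1.675e-27 kg)
   KE = 3.602e-14 J = 224.840 keV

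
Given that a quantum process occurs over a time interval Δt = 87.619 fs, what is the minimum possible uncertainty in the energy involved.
3.756 meV

Using the energy-time uncertainty principle:
ΔEΔt ≥ ℏ/2

The minimum uncertainty in energy is:
ΔE_min = ℏ/(2Δt)
ΔE_min = (1.055e-34 J·s) / (2 × 8.762e-14 s)
ΔE_min = 6.018e-22 J = 3.756 meV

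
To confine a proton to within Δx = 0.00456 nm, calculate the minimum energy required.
249.474 meV

Localizing a particle requires giving it sufficient momentum uncertainty:

1. From uncertainty principle: Δp ≥ ℏ/(2Δx)
   Δp_min = (1.055e-34 J·s) / (2 × 4.560e-12 m)
   Δp_min = 1.156e-23 kg·m/s

2. This momentum uncertainty corresponds to kinetic energy:
   KE ≈ (Δp)²/(2m) = (1.156e-23)²/(2 × 1.673e-27 kg)
   KE = 3.997e-20 J = 249.474 meV

Tighter localization requires more energy.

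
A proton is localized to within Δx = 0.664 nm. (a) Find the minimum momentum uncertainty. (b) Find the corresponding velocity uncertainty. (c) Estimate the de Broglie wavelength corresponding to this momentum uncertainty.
(a) Δp_min = 7.941 × 10^-26 kg·m/s
(b) Δv_min = 47.477 m/s
(c) λ_dB = 8.344 nm

Step-by-step:

(a) From the uncertainty principle:
Δp_min = ℏ/(2Δx) = (1.055e-34 J·s)/(2 × 6.640e-10 m) = 7.941e-26 kg·m/s

(b) The velocity uncertainty:
Δv = Δp/m = (7.941e-26 kg·m/s)/(1.673e-27 kg) = 4.748e+01 m/s = 47.477 m/s

(c) The de Broglie wavelength for this momentum:
λ = h/p = (6.626e-34 J·s)/(7.941e-26 kg·m/s) = 8.344e-09 m = 8.344 nm

Note: The de Broglie wavelength is comparable to the localization size, as expected from wave-particle duality.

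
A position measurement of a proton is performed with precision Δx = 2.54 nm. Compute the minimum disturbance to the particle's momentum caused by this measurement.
2.076 × 10^-26 kg·m/s

The uncertainty principle implies that measuring position disturbs momentum:
ΔxΔp ≥ ℏ/2

When we measure position with precision Δx, we necessarily introduce a momentum uncertainty:
Δp ≥ ℏ/(2Δx)
Δp_min = (1.055e-34 J·s) / (2 × 2.540e-09 m)
Δp_min = 2.076e-26 kg·m/s

The more precisely we measure position, the greater the momentum disturbance.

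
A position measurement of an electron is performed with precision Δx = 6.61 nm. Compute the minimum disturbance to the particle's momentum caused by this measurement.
7.977 × 10^-27 kg·m/s

The uncertainty principle implies that measuring position disturbs momentum:
ΔxΔp ≥ ℏ/2

When we measure position with precision Δx, we necessarily introduce a momentum uncertainty:
Δp ≥ ℏ/(2Δx)
Δp_min = (1.055e-34 J·s) / (2 × 6.610e-09 m)
Δp_min = 7.977e-27 kg·m/s

The more precisely we measure position, the greater the momentum disturbance.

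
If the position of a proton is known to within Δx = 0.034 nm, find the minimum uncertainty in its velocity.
927.192 m/s

Using the Heisenberg uncertainty principle and Δp = mΔv:
ΔxΔp ≥ ℏ/2
Δx(mΔv) ≥ ℏ/2

The minimum uncertainty in velocity is:
Δv_min = ℏ/(2mΔx)
Δv_min = (1.055e-34 J·s) / (2 × 1.673e-27 kg × 3.400e-11 m)
Δv_min = 9.272e+02 m/s = 927.192 m/s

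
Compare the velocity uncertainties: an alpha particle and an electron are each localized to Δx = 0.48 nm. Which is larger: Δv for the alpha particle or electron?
The electron has the larger minimum velocity uncertainty, by a ratio of 7294.3.

For both particles, Δp_min = ℏ/(2Δx) = 1.099e-25 kg·m/s (same for both).

The velocity uncertainty is Δv = Δp/m:
- alpha particle: Δv = 1.099e-25 / 6.645e-27 = 1.653e+01 m/s = 16.532 m/s
- electron: Δv = 1.099e-25 / 9.109e-31 = 1.206e+05 m/s = 120.591 km/s

Ratio: 1.206e+05 / 1.653e+01 = 7294.3

The lighter particle has larger velocity uncertainty because Δv ∝ 1/m.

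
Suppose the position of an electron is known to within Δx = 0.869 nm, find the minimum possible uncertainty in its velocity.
66.610 km/s

Using the Heisenberg uncertainty principle and Δp = mΔv:
ΔxΔp ≥ ℏ/2
Δx(mΔv) ≥ ℏ/2

The minimum uncertainty in velocity is:
Δv_min = ℏ/(2mΔx)
Δv_min = (1.055e-34 J·s) / (2 × 9.109e-31 kg × 8.690e-10 m)
Δv_min = 6.661e+04 m/s = 66.610 km/s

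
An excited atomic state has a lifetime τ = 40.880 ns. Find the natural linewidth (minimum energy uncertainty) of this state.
8.051 neV

Using the energy-time uncertainty principle:
ΔEΔt ≥ ℏ/2

The lifetime τ represents the time uncertainty Δt.
The natural linewidth (minimum energy uncertainty) is:

ΔE = ℏ/(2τ)
ΔE = (1.055e-34 J·s) / (2 × 4.088e-08 s)
ΔE = 1.290e-27 J = 8.051 neV

This natural linewidth limits the precision of spectroscopic measurements.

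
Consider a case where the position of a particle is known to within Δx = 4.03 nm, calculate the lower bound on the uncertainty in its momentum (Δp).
1.308 × 10^-26 kg·m/s

Using the Heisenberg uncertainty principle:
ΔxΔp ≥ ℏ/2

The minimum uncertainty in momentum is:
Δp_min = ℏ/(2Δx)
Δp_min = (1.055e-34 J·s) / (2 × 4.030e-09 m)
Δp_min = 1.308e-26 kg·m/s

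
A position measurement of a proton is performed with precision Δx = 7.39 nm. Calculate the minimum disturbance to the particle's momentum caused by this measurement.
7.135 × 10^-27 kg·m/s

The uncertainty principle implies that measuring position disturbs momentum:
ΔxΔp ≥ ℏ/2

When we measure position with precision Δx, we necessarily introduce a momentum uncertainty:
Δp ≥ ℏ/(2Δx)
Δp_min = (1.055e-34 J·s) / (2 × 7.390e-09 m)
Δp_min = 7.135e-27 kg·m/s

The more precisely we measure position, the greater the momentum disturbance.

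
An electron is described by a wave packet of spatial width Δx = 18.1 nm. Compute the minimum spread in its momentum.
2.913 × 10^-27 kg·m/s

For a wave packet, the spatial width Δx and momentum spread Δp are related by the uncertainty principle:
ΔxΔp ≥ ℏ/2

The minimum momentum spread is:
Δp_min = ℏ/(2Δx)
Δp_min = (1.055e-34 J·s) / (2 × 1.810e-08 m)
Δp_min = 2.913e-27 kg·m/s

A wave packet cannot have both a well-defined position and well-defined momentum.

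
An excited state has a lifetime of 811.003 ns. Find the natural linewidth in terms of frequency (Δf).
98.122 kHz

Using the energy-time uncertainty principle and E = hf:
ΔEΔt ≥ ℏ/2
hΔf·Δt ≥ ℏ/2

The minimum frequency uncertainty is:
Δf = ℏ/(2hτ) = 1/(4πτ)
Δf = 1/(4π × 8.110e-07 s)
Δf = 9.812e+04 Hz = 98.122 kHz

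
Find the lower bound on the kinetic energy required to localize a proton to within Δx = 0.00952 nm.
57.237 meV

Localizing a particle requires giving it sufficient momentum uncertainty:

1. From uncertainty principle: Δp ≥ ℏ/(2Δx)
   Δp_min = (1.055e-34 J·s) / (2 × 9.520e-12 m)
   Δp_min = 5.539e-24 kg·m/s

2. This momentum uncertainty corresponds to kinetic energy:
   KE ≈ (Δp)²/(2m) = (5.539e-24)²/(2 × 1.673e-27 kg)
   KE = 9.170e-21 J = 57.237 meV

Tighter localization requires more energy.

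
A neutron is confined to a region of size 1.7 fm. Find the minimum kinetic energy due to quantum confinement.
1.792 MeV

Using the uncertainty principle:

1. Position uncertainty: Δx ≈ 1.700e-15 m
2. Minimum momentum uncertainty: Δp = ℏ/(2Δx) = 3.102e-20 kg·m/s
3. Minimum kinetic energy:
   KE = (Δp)²/(2m) = (3.102e-20)²/(2 × 1.675e-27 kg)
   KE = 2.872e-13 J = 1.792 MeV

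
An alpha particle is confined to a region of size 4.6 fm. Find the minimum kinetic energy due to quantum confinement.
61.711 keV

Using the uncertainty principle:

1. Position uncertainty: Δx ≈ 4.600e-15 m
2. Minimum momentum uncertainty: Δp = ℏ/(2Δx) = 1.146e-20 kg·m/s
3. Minimum kinetic energy:
   KE = (Δp)²/(2m) = (1.146e-20)²/(2 × 6.645e-27 kg)
   KE = 9.887e-15 J = 61.711 keV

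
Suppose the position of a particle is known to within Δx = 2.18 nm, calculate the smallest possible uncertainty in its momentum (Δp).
2.419 × 10^-26 kg·m/s

Using the Heisenberg uncertainty principle:
ΔxΔp ≥ ℏ/2

The minimum uncertainty in momentum is:
Δp_min = ℏ/(2Δx)
Δp_min = (1.055e-34 J·s) / (2 × 2.180e-09 m)
Δp_min = 2.419e-26 kg·m/s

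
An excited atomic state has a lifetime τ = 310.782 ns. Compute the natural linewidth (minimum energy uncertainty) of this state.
1.059 neV

Using the energy-time uncertainty principle:
ΔEΔt ≥ ℏ/2

The lifetime τ represents the time uncertainty Δt.
The natural linewidth (minimum energy uncertainty) is:

ΔE = ℏ/(2τ)
ΔE = (1.055e-34 J·s) / (2 × 3.108e-07 s)
ΔE = 1.697e-28 J = 1.059 neV

This natural linewidth limits the precision of spectroscopic measurements.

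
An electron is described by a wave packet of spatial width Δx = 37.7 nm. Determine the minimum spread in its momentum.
1.399 × 10^-27 kg·m/s

For a wave packet, the spatial width Δx and momentum spread Δp are related by the uncertainty principle:
ΔxΔp ≥ ℏ/2

The minimum momentum spread is:
Δp_min = ℏ/(2Δx)
Δp_min = (1.055e-34 J·s) / (2 × 3.770e-08 m)
Δp_min = 1.399e-27 kg·m/s

A wave packet cannot have both a well-defined position and well-defined momentum.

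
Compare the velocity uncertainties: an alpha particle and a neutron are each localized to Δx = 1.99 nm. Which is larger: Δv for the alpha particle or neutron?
The neutron has the larger minimum velocity uncertainty, by a ratio of 4.0.

For both particles, Δp_min = ℏ/(2Δx) = 2.650e-26 kg·m/s (same for both).

The velocity uncertainty is Δv = Δp/m:
- alpha particle: Δv = 2.650e-26 / 6.645e-27 = 3.988e+00 m/s = 3.988 m/s
- neutron: Δv = 2.650e-26 / 1.675e-27 = 1.582e+01 m/s = 15.820 m/s

Ratio: 1.582e+01 / 3.988e+00 = 4.0

The lighter particle has larger velocity uncertainty because Δv ∝ 1/m.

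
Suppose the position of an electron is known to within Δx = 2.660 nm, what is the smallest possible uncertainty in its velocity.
21.761 km/s

Using the Heisenberg uncertainty principle and Δp = mΔv:
ΔxΔp ≥ ℏ/2
Δx(mΔv) ≥ ℏ/2

The minimum uncertainty in velocity is:
Δv_min = ℏ/(2mΔx)
Δv_min = (1.055e-34 J·s) / (2 × 9.109e-31 kg × 2.660e-09 m)
Δv_min = 2.176e+04 m/s = 21.761 km/s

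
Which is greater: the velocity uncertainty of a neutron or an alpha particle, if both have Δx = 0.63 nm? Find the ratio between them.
The neutron has the larger minimum velocity uncertainty, by a ratio of 4.0.

For both particles, Δp_min = ℏ/(2Δx) = 8.370e-26 kg·m/s (same for both).

The velocity uncertainty is Δv = Δp/m:
- neutron: Δv = 8.370e-26 / 1.675e-27 = 4.997e+01 m/s = 49.970 m/s
- alpha particle: Δv = 8.370e-26 / 6.645e-27 = 1.260e+01 m/s = 12.596 m/s

Ratio: 4.997e+01 / 1.260e+01 = 4.0

The lighter particle has larger velocity uncertainty because Δv ∝ 1/m.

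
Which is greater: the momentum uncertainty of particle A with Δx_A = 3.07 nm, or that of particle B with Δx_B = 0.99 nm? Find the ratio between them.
Particle B has the larger minimum momentum uncertainty, by a factor of 3.10.

For each particle, the minimum momentum uncertainty is Δp_min = ℏ/(2Δx):

Particle A: Δp_A = ℏ/(2×3.070e-09 m) = 1.718e-26 kg·m/s
Particle B: Δp_B = ℏ/(2×9.900e-10 m) = 5.326e-26 kg·m/s

Ratio: Δp_B/Δp_A = 3.10

Since Δp_min ∝ 1/Δx, the particle with smaller position uncertainty (B) has larger momentum uncertainty.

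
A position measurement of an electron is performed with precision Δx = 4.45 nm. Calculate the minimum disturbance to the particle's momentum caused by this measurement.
1.185 × 10^-26 kg·m/s

The uncertainty principle implies that measuring position disturbs momentum:
ΔxΔp ≥ ℏ/2

When we measure position with precision Δx, we necessarily introduce a momentum uncertainty:
Δp ≥ ℏ/(2Δx)
Δp_min = (1.055e-34 J·s) / (2 × 4.450e-09 m)
Δp_min = 1.185e-26 kg·m/s

The more precisely we measure position, the greater the momentum disturbance.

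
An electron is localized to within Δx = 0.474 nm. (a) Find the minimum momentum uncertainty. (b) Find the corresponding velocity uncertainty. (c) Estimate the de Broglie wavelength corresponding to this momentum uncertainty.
(a) Δp_min = 1.112 × 10^-25 kg·m/s
(b) Δv_min = 122.118 km/s
(c) λ_dB = 5.956 nm

Step-by-step:

(a) From the uncertainty principle:
Δp_min = ℏ/(2Δx) = (1.055e-34 J·s)/(2 × 4.740e-10 m) = 1.112e-25 kg·m/s

(b) The velocity uncertainty:
Δv = Δp/m = (1.112e-25 kg·m/s)/(9.109e-31 kg) = 1.221e+05 m/s = 122.118 km/s

(c) The de Broglie wavelength for this momentum:
λ = h/p = (6.626e-34 J·s)/(1.112e-25 kg·m/s) = 5.956e-09 m = 5.956 nm

Note: The de Broglie wavelength is comparable to the localization size, as expected from wave-particle duality.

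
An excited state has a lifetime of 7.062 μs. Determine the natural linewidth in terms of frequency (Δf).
11.268 kHz

Using the energy-time uncertainty principle and E = hf:
ΔEΔt ≥ ℏ/2
hΔf·Δt ≥ ℏ/2

The minimum frequency uncertainty is:
Δf = ℏ/(2hτ) = 1/(4πτ)
Δf = 1/(4π × 7.062e-06 s)
Δf = 1.127e+04 Hz = 11.268 kHz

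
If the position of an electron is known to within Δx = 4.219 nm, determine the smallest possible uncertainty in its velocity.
13.720 km/s

Using the Heisenberg uncertainty principle and Δp = mΔv:
ΔxΔp ≥ ℏ/2
Δx(mΔv) ≥ ℏ/2

The minimum uncertainty in velocity is:
Δv_min = ℏ/(2mΔx)
Δv_min = (1.055e-34 J·s) / (2 × 9.109e-31 kg × 4.219e-09 m)
Δv_min = 1.372e+04 m/s = 13.720 km/s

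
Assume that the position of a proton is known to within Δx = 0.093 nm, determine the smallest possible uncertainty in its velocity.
338.973 m/s

Using the Heisenberg uncertainty principle and Δp = mΔv:
ΔxΔp ≥ ℏ/2
Δx(mΔv) ≥ ℏ/2

The minimum uncertainty in velocity is:
Δv_min = ℏ/(2mΔx)
Δv_min = (1.055e-34 J·s) / (2 × 1.673e-27 kg × 9.300e-11 m)
Δv_min = 3.390e+02 m/s = 338.973 m/s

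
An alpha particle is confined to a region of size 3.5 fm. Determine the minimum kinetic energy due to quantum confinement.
106.597 keV

Using the uncertainty principle:

1. Position uncertainty: Δx ≈ 3.500e-15 m
2. Minimum momentum uncertainty: Δp = ℏ/(2Δx) = 1.507e-20 kg·m/s
3. Minimum kinetic energy:
   KE = (Δp)²/(2m) = (1.507e-20)²/(2 × 6.645e-27 kg)
   KE = 1.708e-14 J = 106.597 keV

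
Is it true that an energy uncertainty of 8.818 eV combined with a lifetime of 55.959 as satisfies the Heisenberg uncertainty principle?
Yes, it satisfies the uncertainty relation.

Calculate the product ΔEΔt:
ΔE = 8.818 eV = 1.413e-18 J
ΔEΔt = (1.413e-18 J) × (5.596e-17 s)
ΔEΔt = 7.906e-35 J·s

Compare to the minimum allowed value ℏ/2:
ℏ/2 = 5.273e-35 J·s

Since ΔEΔt = 7.906e-35 J·s ≥ 5.273e-35 J·s = ℏ/2,
this satisfies the uncertainty relation.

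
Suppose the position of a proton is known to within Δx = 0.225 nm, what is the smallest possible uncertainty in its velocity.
140.109 m/s

Using the Heisenberg uncertainty principle and Δp = mΔv:
ΔxΔp ≥ ℏ/2
Δx(mΔv) ≥ ℏ/2

The minimum uncertainty in velocity is:
Δv_min = ℏ/(2mΔx)
Δv_min = (1.055e-34 J·s) / (2 × 1.673e-27 kg × 2.250e-10 m)
Δv_min = 1.401e+02 m/s = 140.109 m/s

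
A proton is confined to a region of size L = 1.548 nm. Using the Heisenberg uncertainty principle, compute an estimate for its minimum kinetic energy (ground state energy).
2.165 μeV

Using the uncertainty principle to estimate ground state energy:

1. The position uncertainty is approximately the confinement size:
   Δx ≈ L = 1.548e-09 m

2. From ΔxΔp ≥ ℏ/2, the minimum momentum uncertainty is:
   Δp ≈ ℏ/(2L) = 3.406e-26 kg·m/s

3. The kinetic energy is approximately:
   KE ≈ (Δp)²/(2m) = (3.406e-26)²/(2 × 1.673e-27 kg)
   KE ≈ 3.468e-25 J = 2.165 μeV

This is an order-of-magnitude estimate of the ground state energy.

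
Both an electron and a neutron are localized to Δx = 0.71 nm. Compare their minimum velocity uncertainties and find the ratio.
The electron has the larger minimum velocity uncertainty, by a ratio of 1838.7.

For both particles, Δp_min = ℏ/(2Δx) = 7.427e-26 kg·m/s (same for both).

The velocity uncertainty is Δv = Δp/m:
- electron: Δv = 7.427e-26 / 9.109e-31 = 8.153e+04 m/s = 81.527 km/s
- neutron: Δv = 7.427e-26 / 1.675e-27 = 4.434e+01 m/s = 44.340 m/s

Ratio: 8.153e+04 / 4.434e+01 = 1838.7

The lighter particle has larger velocity uncertainty because Δv ∝ 1/m.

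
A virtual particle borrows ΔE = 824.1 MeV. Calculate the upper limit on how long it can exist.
3.994 × 10^-25 s

Using the energy-time uncertainty principle:
ΔEΔt ≥ ℏ/2

For a virtual particle borrowing energy ΔE, the maximum lifetime is:
Δt_max = ℏ/(2ΔE)

Converting energy:
ΔE = 824.1 MeV = 1.320e-10 J

Δt_max = (1.055e-34 J·s) / (2 × 1.320e-10 J)
Δt_max = 3.994e-25 s = 3.994 × 10^-25 s

Virtual particles with higher borrowed energy exist for shorter times.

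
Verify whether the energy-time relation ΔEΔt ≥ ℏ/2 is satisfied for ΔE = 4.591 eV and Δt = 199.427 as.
Yes, it satisfies the uncertainty relation.

Calculate the product ΔEΔt:
ΔE = 4.591 eV = 7.356e-19 J
ΔEΔt = (7.356e-19 J) × (1.994e-16 s)
ΔEΔt = 1.467e-34 J·s

Compare to the minimum allowed value ℏ/2:
ℏ/2 = 5.273e-35 J·s

Since ΔEΔt = 1.467e-34 J·s ≥ 5.273e-35 J·s = ℏ/2,
this satisfies the uncertainty relation.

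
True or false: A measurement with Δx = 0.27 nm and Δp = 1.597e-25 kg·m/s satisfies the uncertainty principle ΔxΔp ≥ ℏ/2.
No, it violates the uncertainty principle (impossible measurement).

Calculate the product ΔxΔp:
ΔxΔp = (2.700e-10 m) × (1.597e-25 kg·m/s)
ΔxΔp = 4.312e-35 J·s

Compare to the minimum allowed value ℏ/2:
ℏ/2 = 5.273e-35 J·s

Since ΔxΔp = 4.312e-35 J·s < 5.273e-35 J·s = ℏ/2,
the measurement violates the uncertainty principle.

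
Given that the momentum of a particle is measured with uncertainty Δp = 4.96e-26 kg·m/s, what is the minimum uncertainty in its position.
1.063 nm

Using the Heisenberg uncertainty principle:
ΔxΔp ≥ ℏ/2

The minimum uncertainty in position is:
Δx_min = ℏ/(2Δp)
Δx_min = (1.055e-34 J·s) / (2 × 4.960e-26 kg·m/s)
Δx_min = 1.063e-09 m = 1.063 nm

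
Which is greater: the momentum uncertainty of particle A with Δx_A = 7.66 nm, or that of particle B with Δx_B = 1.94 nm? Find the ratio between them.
Particle B has the larger minimum momentum uncertainty, by a factor of 3.95.

For each particle, the minimum momentum uncertainty is Δp_min = ℏ/(2Δx):

Particle A: Δp_A = ℏ/(2×7.660e-09 m) = 6.884e-27 kg·m/s
Particle B: Δp_B = ℏ/(2×1.940e-09 m) = 2.718e-26 kg·m/s

Ratio: Δp_B/Δp_A = 3.95

Since Δp_min ∝ 1/Δx, the particle with smaller position uncertainty (B) has larger momentum uncertainty.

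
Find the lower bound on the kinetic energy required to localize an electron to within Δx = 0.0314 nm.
9.661 eV

Localizing a particle requires giving it sufficient momentum uncertainty:

1. From uncertainty principle: Δp ≥ ℏ/(2Δx)
   Δp_min = (1.055e-34 J·s) / (2 × 3.140e-11 m)
   Δp_min = 1.679e-24 kg·m/s

2. This momentum uncertainty corresponds to kinetic energy:
   KE ≈ (Δp)²/(2m) = (1.679e-24)²/(2 × 9.109e-31 kg)
   KE = 1.548e-18 J = 9.661 eV

Tighter localization requires more energy.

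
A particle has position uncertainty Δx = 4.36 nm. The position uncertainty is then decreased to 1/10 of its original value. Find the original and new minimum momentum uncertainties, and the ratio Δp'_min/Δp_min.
Original Δp_min = 1.209 × 10^-26 kg·m/s; new Δp'_min = 1.209 × 10^-25 kg·m/s; ratio Δp'_min/Δp_min = 10.

From the uncertainty principle ΔxΔp ≥ ℏ/2, the minimum momentum uncertainty is Δp_min = ℏ/(2Δx).

Original (Δx = 4.36 nm = 4.360e-09 m):
Δp_min = (1.055e-34 J·s)/(2 × 4.360e-09 m) = 1.209e-26 kg·m/s

When Δx → (1/10)Δx:
Δp'_min = ℏ/(2 × (1/10)Δx) = 10 × ℏ/(2Δx) = 10 × Δp_min
Δp'_min = 10 × 1.209e-26 kg·m/s = 1.209e-25 kg·m/s

Since Δp_min ∝ 1/Δx, when Δx is decreased to 1/10 of its original value, Δp_min increases to 10 times its original value.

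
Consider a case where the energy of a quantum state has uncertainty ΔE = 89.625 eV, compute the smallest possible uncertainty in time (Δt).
3.672 as

Using the energy-time uncertainty principle:
ΔEΔt ≥ ℏ/2

The minimum uncertainty in time is:
Δt_min = ℏ/(2ΔE)
Δt_min = (1.055e-34 J·s) / (2 × 1.436e-17 J)
Δt_min = 3.672e-18 s = 3.672 as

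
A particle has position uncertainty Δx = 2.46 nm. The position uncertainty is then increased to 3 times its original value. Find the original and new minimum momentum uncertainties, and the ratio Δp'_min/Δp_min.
Original Δp_min = 2.143 × 10^-26 kg·m/s; new Δp'_min = 7.145 × 10^-27 kg·m/s; ratio Δp'_min/Δp_min = 1/3.

From the uncertainty principle ΔxΔp ≥ ℏ/2, the minimum momentum uncertainty is Δp_min = ℏ/(2Δx).

Original (Δx = 2.46 nm = 2.460e-09 m):
Δp_min = (1.055e-34 J·s)/(2 × 2.460e-09 m) = 2.143e-26 kg·m/s

When Δx → 3Δx:
Δp'_min = ℏ/(2 × 3Δx) = (1/3) × ℏ/(2Δx) = (1/3) × Δp_min
Δp'_min = 1/3 × 2.143e-26 kg·m/s = 7.145e-27 kg·m/s

Since Δp_min ∝ 1/Δx, when Δx is increased to 3 times its original value, Δp_min decreases to 1/3 of its original value.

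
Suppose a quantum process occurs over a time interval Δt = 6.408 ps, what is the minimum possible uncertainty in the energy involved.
51.359 μeV

Using the energy-time uncertainty principle:
ΔEΔt ≥ ℏ/2

The minimum uncertainty in energy is:
ΔE_min = ℏ/(2Δt)
ΔE_min = (1.055e-34 J·s) / (2 × 6.408e-12 s)
ΔE_min = 8.229e-24 J = 51.359 μeV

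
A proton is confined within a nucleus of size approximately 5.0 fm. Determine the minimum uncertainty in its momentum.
1.055 × 10^-20 kg·m/s

Using the Heisenberg uncertainty principle:
ΔxΔp ≥ ℏ/2

With Δx ≈ L = 5.000e-15 m (the confinement size):
Δp_min = ℏ/(2Δx)
Δp_min = (1.055e-34 J·s) / (2 × 5.000e-15 m)
Δp_min = 1.055e-20 kg·m/s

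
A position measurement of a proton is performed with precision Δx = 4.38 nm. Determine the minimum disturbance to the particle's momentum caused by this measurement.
1.204 × 10^-26 kg·m/s

The uncertainty principle implies that measuring position disturbs momentum:
ΔxΔp ≥ ℏ/2

When we measure position with precision Δx, we necessarily introduce a momentum uncertainty:
Δp ≥ ℏ/(2Δx)
Δp_min = (1.055e-34 J·s) / (2 × 4.380e-09 m)
Δp_min = 1.204e-26 kg·m/s

The more precisely we measure position, the greater the momentum disturbance.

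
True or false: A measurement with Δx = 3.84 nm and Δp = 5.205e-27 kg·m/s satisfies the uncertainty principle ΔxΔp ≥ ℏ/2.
No, it violates the uncertainty principle (impossible measurement).

Calculate the product ΔxΔp:
ΔxΔp = (3.840e-09 m) × (5.205e-27 kg·m/s)
ΔxΔp = 1.999e-35 J·s

Compare to the minimum allowed value ℏ/2:
ℏ/2 = 5.273e-35 J·s

Since ΔxΔp = 1.999e-35 J·s < 5.273e-35 J·s = ℏ/2,
the measurement violates the uncertainty principle.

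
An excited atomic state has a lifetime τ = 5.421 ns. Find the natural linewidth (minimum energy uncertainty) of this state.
60.709 neV

Using the energy-time uncertainty principle:
ΔEΔt ≥ ℏ/2

The lifetime τ represents the time uncertainty Δt.
The natural linewidth (minimum energy uncertainty) is:

ΔE = ℏ/(2τ)
ΔE = (1.055e-34 J·s) / (2 × 5.421e-09 s)
ΔE = 9.727e-27 J = 60.709 neV

This natural linewidth limits the precision of spectroscopic measurements.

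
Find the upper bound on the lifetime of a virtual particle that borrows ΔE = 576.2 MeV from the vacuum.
5.712 × 10^-25 s

Using the energy-time uncertainty principle:
ΔEΔt ≥ ℏ/2

For a virtual particle borrowing energy ΔE, the maximum lifetime is:
Δt_max = ℏ/(2ΔE)

Converting energy:
ΔE = 576.2 MeV = 9.232e-11 J

Δt_max = (1.055e-34 J·s) / (2 × 9.232e-11 J)
Δt_max = 5.712e-25 s = 5.712 × 10^-25 s

Virtual particles with higher borrowed energy exist for shorter times.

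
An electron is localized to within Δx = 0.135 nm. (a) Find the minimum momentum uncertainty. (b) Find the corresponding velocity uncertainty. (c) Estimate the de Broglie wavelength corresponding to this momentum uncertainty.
(a) Δp_min = 3.906 × 10^-25 kg·m/s
(b) Δv_min = 428.769 km/s
(c) λ_dB = 1.696 nm

Step-by-step:

(a) From the uncertainty principle:
Δp_min = ℏ/(2Δx) = (1.055e-34 J·s)/(2 × 1.350e-10 m) = 3.906e-25 kg·m/s

(b) The velocity uncertainty:
Δv = Δp/m = (3.906e-25 kg·m/s)/(9.109e-31 kg) = 4.288e+05 m/s = 428.769 km/s

(c) The de Broglie wavelength for this momentum:
λ = h/p = (6.626e-34 J·s)/(3.906e-25 kg·m/s) = 1.696e-09 m = 1.696 nm

Note: The de Broglie wavelength is comparable to the localization size, as expected from wave-particle duality.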